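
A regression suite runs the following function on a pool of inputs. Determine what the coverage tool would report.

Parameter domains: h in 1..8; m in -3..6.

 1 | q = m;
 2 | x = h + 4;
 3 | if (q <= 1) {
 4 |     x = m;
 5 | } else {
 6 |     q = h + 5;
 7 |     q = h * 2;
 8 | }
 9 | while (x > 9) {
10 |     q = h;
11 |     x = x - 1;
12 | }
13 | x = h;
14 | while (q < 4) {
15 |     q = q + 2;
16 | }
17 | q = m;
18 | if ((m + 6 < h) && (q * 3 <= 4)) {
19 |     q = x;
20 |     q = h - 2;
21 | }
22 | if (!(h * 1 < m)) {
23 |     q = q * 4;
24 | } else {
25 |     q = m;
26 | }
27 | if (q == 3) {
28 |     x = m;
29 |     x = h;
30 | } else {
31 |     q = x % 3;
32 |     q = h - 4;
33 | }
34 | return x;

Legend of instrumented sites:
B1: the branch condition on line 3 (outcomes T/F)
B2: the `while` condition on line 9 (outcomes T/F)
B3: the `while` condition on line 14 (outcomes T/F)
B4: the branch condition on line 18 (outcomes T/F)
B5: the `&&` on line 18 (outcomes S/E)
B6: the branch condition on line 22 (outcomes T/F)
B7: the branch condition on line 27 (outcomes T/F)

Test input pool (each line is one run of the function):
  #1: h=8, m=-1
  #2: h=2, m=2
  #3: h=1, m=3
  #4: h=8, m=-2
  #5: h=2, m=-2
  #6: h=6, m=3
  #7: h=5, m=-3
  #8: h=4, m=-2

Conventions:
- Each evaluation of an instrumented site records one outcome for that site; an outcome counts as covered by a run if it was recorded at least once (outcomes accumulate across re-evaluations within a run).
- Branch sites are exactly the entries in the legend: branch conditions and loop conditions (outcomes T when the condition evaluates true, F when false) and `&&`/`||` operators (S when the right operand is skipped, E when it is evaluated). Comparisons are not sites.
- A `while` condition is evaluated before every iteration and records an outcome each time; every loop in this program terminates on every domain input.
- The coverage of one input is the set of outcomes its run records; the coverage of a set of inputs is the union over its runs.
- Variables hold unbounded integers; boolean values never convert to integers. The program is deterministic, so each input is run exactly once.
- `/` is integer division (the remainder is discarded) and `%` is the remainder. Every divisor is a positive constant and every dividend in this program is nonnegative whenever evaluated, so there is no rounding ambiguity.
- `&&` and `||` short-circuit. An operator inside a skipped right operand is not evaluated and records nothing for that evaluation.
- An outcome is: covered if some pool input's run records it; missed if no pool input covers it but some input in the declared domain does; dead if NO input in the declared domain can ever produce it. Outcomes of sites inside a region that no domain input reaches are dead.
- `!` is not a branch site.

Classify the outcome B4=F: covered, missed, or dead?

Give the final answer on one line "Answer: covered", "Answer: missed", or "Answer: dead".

B4=F is recorded by pool input(s) 2, 3, 5, 6, 8 -> covered

Answer: covered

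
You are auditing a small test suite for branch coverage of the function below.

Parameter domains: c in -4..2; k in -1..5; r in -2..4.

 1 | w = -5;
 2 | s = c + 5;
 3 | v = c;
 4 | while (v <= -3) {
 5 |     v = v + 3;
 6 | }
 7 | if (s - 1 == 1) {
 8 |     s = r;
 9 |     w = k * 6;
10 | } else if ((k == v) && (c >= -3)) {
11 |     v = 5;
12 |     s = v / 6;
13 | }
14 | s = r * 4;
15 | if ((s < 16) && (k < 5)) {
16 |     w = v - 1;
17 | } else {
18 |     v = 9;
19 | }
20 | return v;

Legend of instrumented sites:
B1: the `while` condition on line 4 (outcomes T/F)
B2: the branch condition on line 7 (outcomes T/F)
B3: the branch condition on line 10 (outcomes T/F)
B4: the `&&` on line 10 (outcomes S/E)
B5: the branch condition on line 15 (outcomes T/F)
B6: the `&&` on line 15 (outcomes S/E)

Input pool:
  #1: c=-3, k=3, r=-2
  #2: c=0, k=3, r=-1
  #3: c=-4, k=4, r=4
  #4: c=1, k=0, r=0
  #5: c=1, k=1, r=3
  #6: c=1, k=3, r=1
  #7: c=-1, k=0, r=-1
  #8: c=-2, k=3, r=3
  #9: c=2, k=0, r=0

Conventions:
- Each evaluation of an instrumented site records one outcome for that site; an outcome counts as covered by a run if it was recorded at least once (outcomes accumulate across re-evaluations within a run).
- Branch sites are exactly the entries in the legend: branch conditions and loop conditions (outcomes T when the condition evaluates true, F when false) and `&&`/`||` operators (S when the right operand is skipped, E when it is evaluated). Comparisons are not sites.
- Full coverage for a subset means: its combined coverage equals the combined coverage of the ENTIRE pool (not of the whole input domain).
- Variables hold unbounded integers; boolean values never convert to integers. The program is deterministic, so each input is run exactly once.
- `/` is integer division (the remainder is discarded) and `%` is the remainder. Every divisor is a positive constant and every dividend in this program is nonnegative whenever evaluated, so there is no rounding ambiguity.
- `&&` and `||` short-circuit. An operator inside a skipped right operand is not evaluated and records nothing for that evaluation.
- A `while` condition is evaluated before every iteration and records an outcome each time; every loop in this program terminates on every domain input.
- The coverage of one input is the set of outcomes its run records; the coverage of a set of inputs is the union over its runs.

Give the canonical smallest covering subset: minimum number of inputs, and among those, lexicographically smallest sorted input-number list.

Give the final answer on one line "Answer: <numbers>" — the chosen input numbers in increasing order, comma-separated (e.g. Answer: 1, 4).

input #1 (c=-3, k=3, r=-2): events B1->T, B1->F, B2->T, B6->E, B5->T; covers B1=T, B1=F, B2=T, B5=T, B6=E
input #2 (c=0, k=3, r=-1): events B1->F, B2->F, B4->S, B3->F, B6->E, B5->T; covers B1=F, B2=F, B3=F, B4=S, B5=T, B6=E
input #3 (c=-4, k=4, r=4): events B1->T, B1->F, B2->F, B4->S, B3->F, B6->S, B5->F; covers B1=T, B1=F, B2=F, B3=F, B4=S, B5=F, B6=S
input #4 (c=1, k=0, r=0): events B1->F, B2->F, B4->S, B3->F, B6->E, B5->T; covers B1=F, B2=F, B3=F, B4=S, B5=T, B6=E
input #5 (c=1, k=1, r=3): events B1->F, B2->F, B4->E, B3->T, B6->E, B5->T; covers B1=F, B2=F, B3=T, B4=E, B5=T, B6=E
input #6 (c=1, k=3, r=1): events B1->F, B2->F, B4->S, B3->F, B6->E, B5->T; covers B1=F, B2=F, B3=F, B4=S, B5=T, B6=E
input #7 (c=-1, k=0, r=-1): events B1->F, B2->F, B4->S, B3->F, B6->E, B5->T; covers B1=F, B2=F, B3=F, B4=S, B5=T, B6=E
input #8 (c=-2, k=3, r=3): events B1->F, B2->F, B4->S, B3->F, B6->E, B5->T; covers B1=F, B2=F, B3=F, B4=S, B5=T, B6=E
input #9 (c=2, k=0, r=0): events B1->F, B2->F, B4->S, B3->F, B6->E, B5->T; covers B1=F, B2=F, B3=F, B4=S, B5=T, B6=E
together the pool reaches 12 outcomes: B1=T, B1=F, B2=T, B2=F, B3=T, B3=F, B4=S, B4=E, B5=T, B5=F, B6=S, B6=E
checked all size-1 subsets: none covers 12 outcomes (max 7/12)
checked all size-2 subsets: none covers 12 outcomes (max 11/12)
inputs {1, 3, 5} (size 3) cover everything; no size-3 subset with a lexicographically smaller index list covers all 12

Answer: 1, 3, 5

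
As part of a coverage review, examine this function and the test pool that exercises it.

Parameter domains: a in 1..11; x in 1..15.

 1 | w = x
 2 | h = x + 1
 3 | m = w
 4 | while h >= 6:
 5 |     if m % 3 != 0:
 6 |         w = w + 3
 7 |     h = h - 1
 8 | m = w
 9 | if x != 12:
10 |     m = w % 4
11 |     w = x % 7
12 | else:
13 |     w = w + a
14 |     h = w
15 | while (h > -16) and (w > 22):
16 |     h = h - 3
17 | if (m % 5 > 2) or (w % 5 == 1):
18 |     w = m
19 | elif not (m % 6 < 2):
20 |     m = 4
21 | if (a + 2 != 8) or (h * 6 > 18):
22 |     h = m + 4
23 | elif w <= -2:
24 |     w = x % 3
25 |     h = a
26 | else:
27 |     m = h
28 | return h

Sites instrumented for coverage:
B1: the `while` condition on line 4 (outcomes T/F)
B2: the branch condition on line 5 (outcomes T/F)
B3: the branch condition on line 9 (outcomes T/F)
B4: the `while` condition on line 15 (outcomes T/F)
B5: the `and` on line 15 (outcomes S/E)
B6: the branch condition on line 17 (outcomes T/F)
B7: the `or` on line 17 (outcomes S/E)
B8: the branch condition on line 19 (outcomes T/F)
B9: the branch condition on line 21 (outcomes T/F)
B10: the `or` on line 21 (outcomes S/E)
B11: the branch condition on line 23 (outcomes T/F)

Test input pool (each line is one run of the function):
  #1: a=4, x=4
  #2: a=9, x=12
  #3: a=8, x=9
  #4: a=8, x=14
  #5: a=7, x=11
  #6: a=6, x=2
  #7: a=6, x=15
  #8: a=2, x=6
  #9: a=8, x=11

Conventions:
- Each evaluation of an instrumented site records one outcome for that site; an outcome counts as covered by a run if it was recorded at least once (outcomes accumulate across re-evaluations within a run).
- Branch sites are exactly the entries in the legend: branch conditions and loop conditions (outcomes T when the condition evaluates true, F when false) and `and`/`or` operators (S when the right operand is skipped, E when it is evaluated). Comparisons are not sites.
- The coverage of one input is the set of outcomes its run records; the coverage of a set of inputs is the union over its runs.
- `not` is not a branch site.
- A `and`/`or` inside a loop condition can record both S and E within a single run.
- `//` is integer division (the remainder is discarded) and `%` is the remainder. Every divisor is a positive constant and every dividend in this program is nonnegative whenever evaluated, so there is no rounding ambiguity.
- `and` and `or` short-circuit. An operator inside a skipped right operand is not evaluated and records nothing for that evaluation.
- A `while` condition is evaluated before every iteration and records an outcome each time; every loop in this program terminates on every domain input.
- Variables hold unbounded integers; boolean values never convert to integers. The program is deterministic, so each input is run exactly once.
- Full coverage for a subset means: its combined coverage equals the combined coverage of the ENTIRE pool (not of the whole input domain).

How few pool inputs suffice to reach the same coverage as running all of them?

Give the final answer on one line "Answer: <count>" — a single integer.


test 1 (a=4, x=4) hits B1=F, B3=T, B4=F, B5=E, B6=F, B7=E, B8=F, B9=T, B10=S
test 2 (a=9, x=12) hits B1=T, B1=F, B2=F, B3=F, B4=F, B5=E, B6=T, B7=E, B9=T, B10=S
test 3 (a=8, x=9) hits B1=T, B1=F, B2=F, B3=T, B4=F, B5=E, B6=F, B7=E, B8=F, B9=T, B10=S
test 4 (a=8, x=14) hits B1=T, B1=F, B2=T, B3=T, B4=F, B5=E, B6=F, B7=E, B8=F, B9=T, B10=S
test 5 (a=7, x=11) hits B1=T, B1=F, B2=T, B3=T, B4=F, B5=E, B6=F, B7=E, B8=F, B9=T, B10=S
test 6 (a=6, x=2) hits B1=F, B3=T, B4=F, B5=E, B6=F, B7=E, B8=T, B9=F, B10=E, B11=F
test 7 (a=6, x=15) hits B1=T, B1=F, B2=F, B3=T, B4=F, B5=E, B6=T, B7=S, B9=T, B10=E
test 8 (a=2, x=6) hits B1=T, B1=F, B2=F, B3=T, B4=F, B5=E, B6=T, B7=E, B9=T, B10=S
test 9 (a=8, x=11) hits B1=T, B1=F, B2=T, B3=T, B4=F, B5=E, B6=F, B7=E, B8=F, B9=T, B10=S
the full pool covers 19 outcomes: B1=T, B1=F, B2=T, B2=F, B3=T, B3=F, B4=F, B5=E, B6=T, B6=F, B7=S, B7=E, B8=T, B8=F, B9=T, B9=F, B10=S, B10=E, B11=F
checked all size-1 subsets: none covers 19 outcomes (max 11/19)
checked all size-2 subsets: none covers 19 outcomes (max 16/19)
checked all size-3 subsets: none covers 19 outcomes (max 18/19)
size 4: inputs {2, 4, 6, 7} cover all 19 outcomes, and no lexicographically smaller subset of this size does
Answer: 4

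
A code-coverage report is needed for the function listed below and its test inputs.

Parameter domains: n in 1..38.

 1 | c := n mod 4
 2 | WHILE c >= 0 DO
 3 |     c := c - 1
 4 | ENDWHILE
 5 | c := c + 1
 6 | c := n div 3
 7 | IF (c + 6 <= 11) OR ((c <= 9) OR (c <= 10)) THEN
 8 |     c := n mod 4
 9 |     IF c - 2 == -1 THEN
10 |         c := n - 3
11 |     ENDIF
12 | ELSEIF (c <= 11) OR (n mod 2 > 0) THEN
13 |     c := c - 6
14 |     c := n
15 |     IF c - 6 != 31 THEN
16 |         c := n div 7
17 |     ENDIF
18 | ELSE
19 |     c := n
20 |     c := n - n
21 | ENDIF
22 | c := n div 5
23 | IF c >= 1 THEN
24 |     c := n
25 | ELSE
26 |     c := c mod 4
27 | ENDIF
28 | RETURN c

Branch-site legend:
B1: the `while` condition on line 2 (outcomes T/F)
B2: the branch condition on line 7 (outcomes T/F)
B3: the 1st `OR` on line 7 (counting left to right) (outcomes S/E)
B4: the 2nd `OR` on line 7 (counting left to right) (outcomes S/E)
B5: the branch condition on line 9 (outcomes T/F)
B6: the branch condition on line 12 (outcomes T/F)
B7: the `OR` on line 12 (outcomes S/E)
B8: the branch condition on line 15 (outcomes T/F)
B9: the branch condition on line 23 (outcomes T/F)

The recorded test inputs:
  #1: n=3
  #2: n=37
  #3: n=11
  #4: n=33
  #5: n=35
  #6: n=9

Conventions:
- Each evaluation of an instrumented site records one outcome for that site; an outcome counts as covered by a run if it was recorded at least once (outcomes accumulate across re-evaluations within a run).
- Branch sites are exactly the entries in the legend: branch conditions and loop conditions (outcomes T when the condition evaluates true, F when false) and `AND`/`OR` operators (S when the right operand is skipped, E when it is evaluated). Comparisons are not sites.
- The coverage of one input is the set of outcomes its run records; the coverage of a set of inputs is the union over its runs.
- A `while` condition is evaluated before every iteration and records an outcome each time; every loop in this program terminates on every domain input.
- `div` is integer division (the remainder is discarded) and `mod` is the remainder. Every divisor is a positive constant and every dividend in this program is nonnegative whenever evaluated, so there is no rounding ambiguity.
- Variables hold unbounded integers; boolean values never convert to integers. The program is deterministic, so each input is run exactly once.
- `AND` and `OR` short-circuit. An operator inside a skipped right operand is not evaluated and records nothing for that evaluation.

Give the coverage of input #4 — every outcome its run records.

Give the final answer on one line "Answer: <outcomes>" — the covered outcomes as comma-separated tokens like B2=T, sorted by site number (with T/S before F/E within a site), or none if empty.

Event log for input #4 (n=33):
  B1->T, B1->T, B1->F, B3->E, B4->E, B2->F, B7->S, B6->T, B8->T, B9->T
distinct outcomes covered: B1=T, B1=F, B2=F, B3=E, B4=E, B6=T, B7=S, B8=T, B9=T

Answer: B1=T, B1=F, B2=F, B3=E, B4=E, B6=T, B7=S, B8=T, B9=T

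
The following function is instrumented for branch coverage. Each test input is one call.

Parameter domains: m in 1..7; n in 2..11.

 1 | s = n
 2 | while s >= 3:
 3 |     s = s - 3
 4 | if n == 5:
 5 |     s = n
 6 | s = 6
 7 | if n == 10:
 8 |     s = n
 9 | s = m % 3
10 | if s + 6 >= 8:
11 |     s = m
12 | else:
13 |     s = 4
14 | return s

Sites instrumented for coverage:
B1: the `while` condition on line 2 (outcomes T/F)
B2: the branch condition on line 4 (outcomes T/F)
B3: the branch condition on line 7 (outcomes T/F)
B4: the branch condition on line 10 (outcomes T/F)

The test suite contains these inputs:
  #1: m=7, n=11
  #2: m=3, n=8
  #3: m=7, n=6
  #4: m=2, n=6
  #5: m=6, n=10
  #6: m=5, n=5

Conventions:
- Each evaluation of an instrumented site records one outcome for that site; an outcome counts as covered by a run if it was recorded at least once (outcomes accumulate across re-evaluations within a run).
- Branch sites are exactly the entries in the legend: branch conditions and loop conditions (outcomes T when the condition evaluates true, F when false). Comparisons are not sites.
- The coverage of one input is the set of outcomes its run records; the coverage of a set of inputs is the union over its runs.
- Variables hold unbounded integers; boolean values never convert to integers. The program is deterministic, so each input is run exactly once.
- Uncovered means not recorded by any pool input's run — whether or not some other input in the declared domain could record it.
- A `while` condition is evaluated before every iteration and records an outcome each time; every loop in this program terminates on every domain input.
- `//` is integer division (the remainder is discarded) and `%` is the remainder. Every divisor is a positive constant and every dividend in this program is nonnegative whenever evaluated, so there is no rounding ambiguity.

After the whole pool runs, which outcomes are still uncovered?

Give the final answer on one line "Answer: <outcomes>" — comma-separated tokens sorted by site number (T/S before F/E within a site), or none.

input #1 (m=7, n=11): events B1->T, B1->T, B1->T, B1->F, B2->F, B3->F, B4->F; covers B1=T, B1=F, B2=F, B3=F, B4=F
input #2 (m=3, n=8): events B1->T, B1->T, B1->F, B2->F, B3->F, B4->F; covers B1=T, B1=F, B2=F, B3=F, B4=F
input #3 (m=7, n=6): events B1->T, B1->T, B1->F, B2->F, B3->F, B4->F; covers B1=T, B1=F, B2=F, B3=F, B4=F
input #4 (m=2, n=6): events B1->T, B1->T, B1->F, B2->F, B3->F, B4->T; covers B1=T, B1=F, B2=F, B3=F, B4=T
input #5 (m=6, n=10): events B1->T, B1->T, B1->T, B1->F, B2->F, B3->T, B4->F; covers B1=T, B1=F, B2=F, B3=T, B4=F
input #6 (m=5, n=5): events B1->T, B1->F, B2->T, B3->F, B4->T; covers B1=T, B1=F, B2=T, B3=F, B4=T
union over the pool: B1=T, B1=F, B2=T, B2=F, B3=T, B3=F, B4=T, B4=F
uncovered (0 of 8): none

Answer: none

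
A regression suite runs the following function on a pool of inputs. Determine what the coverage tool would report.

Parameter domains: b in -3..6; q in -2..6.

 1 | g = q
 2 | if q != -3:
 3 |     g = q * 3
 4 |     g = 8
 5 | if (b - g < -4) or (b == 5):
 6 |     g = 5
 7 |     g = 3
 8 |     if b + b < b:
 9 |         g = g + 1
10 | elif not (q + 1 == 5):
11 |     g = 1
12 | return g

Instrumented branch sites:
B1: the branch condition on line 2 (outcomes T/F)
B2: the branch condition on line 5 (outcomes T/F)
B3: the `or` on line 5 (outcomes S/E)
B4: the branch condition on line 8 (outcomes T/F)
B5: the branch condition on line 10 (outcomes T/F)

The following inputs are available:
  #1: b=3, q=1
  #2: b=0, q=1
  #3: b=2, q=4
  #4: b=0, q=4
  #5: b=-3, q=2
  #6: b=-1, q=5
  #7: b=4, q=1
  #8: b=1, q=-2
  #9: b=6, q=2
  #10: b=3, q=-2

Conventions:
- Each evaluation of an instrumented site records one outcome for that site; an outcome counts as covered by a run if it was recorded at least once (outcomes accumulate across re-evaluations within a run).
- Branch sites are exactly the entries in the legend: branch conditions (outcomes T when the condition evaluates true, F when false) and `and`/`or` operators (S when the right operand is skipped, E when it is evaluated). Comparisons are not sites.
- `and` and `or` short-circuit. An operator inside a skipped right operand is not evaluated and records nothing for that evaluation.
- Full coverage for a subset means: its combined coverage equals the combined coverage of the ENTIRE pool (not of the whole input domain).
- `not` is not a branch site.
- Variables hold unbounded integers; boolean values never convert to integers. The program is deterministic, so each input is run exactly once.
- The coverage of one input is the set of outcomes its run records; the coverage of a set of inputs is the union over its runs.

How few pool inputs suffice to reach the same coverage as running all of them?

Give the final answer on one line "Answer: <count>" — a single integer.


run #1 (b=3, q=1) records B1=T, B2=T, B3=S, B4=F
run #2 (b=0, q=1) records B1=T, B2=T, B3=S, B4=F
run #3 (b=2, q=4) records B1=T, B2=T, B3=S, B4=F
run #4 (b=0, q=4) records B1=T, B2=T, B3=S, B4=F
run #5 (b=-3, q=2) records B1=T, B2=T, B3=S, B4=T
run #6 (b=-1, q=5) records B1=T, B2=T, B3=S, B4=T
run #7 (b=4, q=1) records B1=T, B2=F, B3=E, B5=T
run #8 (b=1, q=-2) records B1=T, B2=T, B3=S, B4=F
run #9 (b=6, q=2) records B1=T, B2=F, B3=E, B5=T
run #10 (b=3, q=-2) records B1=T, B2=T, B3=S, B4=F
pool-wide coverage (8 outcomes): B1=T, B2=T, B2=F, B3=S, B3=E, B4=T, B4=F, B5=T
checked all size-1 subsets: none covers 8 outcomes (max 4/8)
checked all size-2 subsets: none covers 8 outcomes (max 7/8)
inputs {1, 5, 7} (size 3) cover everything; no size-3 subset with a lexicographically smaller index list covers all 8
Answer: 3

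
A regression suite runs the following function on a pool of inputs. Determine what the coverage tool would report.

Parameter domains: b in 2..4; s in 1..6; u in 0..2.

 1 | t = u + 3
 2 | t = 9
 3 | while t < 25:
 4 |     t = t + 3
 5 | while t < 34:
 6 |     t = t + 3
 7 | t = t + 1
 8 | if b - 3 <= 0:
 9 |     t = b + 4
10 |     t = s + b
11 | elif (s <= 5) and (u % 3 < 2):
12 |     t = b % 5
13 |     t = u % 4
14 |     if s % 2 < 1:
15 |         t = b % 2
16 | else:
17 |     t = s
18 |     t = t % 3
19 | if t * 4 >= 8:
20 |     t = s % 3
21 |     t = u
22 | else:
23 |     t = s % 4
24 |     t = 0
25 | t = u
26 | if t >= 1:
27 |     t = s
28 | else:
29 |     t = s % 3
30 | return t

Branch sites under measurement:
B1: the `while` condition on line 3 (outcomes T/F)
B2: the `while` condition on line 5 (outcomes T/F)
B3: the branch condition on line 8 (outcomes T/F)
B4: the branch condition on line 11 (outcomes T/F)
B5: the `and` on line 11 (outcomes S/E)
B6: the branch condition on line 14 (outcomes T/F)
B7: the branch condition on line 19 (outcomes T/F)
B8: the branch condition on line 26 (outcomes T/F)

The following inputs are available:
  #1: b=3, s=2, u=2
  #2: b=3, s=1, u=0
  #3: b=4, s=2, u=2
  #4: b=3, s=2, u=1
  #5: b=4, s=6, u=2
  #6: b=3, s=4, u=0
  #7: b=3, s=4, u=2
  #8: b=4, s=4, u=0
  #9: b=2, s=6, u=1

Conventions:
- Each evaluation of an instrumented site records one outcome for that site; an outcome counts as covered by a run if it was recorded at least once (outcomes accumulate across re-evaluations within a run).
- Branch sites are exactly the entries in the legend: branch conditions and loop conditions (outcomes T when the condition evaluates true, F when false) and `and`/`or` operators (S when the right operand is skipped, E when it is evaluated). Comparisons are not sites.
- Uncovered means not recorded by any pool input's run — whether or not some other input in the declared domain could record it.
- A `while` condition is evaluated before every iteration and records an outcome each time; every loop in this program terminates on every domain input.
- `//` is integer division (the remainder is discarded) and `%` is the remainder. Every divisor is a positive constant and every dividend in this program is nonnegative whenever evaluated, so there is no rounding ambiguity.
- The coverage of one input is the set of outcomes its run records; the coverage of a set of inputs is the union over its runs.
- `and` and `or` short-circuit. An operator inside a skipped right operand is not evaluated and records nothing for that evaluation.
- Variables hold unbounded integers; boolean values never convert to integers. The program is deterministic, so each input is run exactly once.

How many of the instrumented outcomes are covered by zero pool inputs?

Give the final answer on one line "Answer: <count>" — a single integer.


input #1 (b=3, s=2, u=2): events B1->T, B1->T, B1->T, B1->T, B1->T, B1->T, B1->F, B2->T, B2->T, B2->T, B2->F, B3->T, B7->T, B8->T; covers B1=T, B1=F, B2=T, B2=F, B3=T, B7=T, B8=T
input #2 (b=3, s=1, u=0): events B1->T, B1->T, B1->T, B1->T, B1->T, B1->T, B1->F, B2->T, B2->T, B2->T, B2->F, B3->T, B7->T, B8->F; covers B1=T, B1=F, B2=T, B2=F, B3=T, B7=T, B8=F
input #3 (b=4, s=2, u=2): events B1->T, B1->T, B1->T, B1->T, B1->T, B1->T, B1->F, B2->T, B2->T, B2->T, B2->F, B3->F, B5->E, B4->F, ...; covers B1=T, B1=F, B2=T, B2=F, B3=F, B4=F, B5=E, B7=T, B8=T
input #4 (b=3, s=2, u=1): events B1->T, B1->T, B1->T, B1->T, B1->T, B1->T, B1->F, B2->T, B2->T, B2->T, B2->F, B3->T, B7->T, B8->T; covers B1=T, B1=F, B2=T, B2=F, B3=T, B7=T, B8=T
input #5 (b=4, s=6, u=2): events B1->T, B1->T, B1->T, B1->T, B1->T, B1->T, B1->F, B2->T, B2->T, B2->T, B2->F, B3->F, B5->S, B4->F, ...; covers B1=T, B1=F, B2=T, B2=F, B3=F, B4=F, B5=S, B7=F, B8=T
input #6 (b=3, s=4, u=0): events B1->T, B1->T, B1->T, B1->T, B1->T, B1->T, B1->F, B2->T, B2->T, B2->T, B2->F, B3->T, B7->T, B8->F; covers B1=T, B1=F, B2=T, B2=F, B3=T, B7=T, B8=F
input #7 (b=3, s=4, u=2): events B1->T, B1->T, B1->T, B1->T, B1->T, B1->T, B1->F, B2->T, B2->T, B2->T, B2->F, B3->T, B7->T, B8->T; covers B1=T, B1=F, B2=T, B2=F, B3=T, B7=T, B8=T
input #8 (b=4, s=4, u=0): events B1->T, B1->T, B1->T, B1->T, B1->T, B1->T, B1->F, B2->T, B2->T, B2->T, B2->F, B3->F, B5->E, B4->T, ...; covers B1=T, B1=F, B2=T, B2=F, B3=F, B4=T, B5=E, B6=T, B7=F, B8=F
input #9 (b=2, s=6, u=1): events B1->T, B1->T, B1->T, B1->T, B1->T, B1->T, B1->F, B2->T, B2->T, B2->T, B2->F, B3->T, B7->T, B8->T; covers B1=T, B1=F, B2=T, B2=F, B3=T, B7=T, B8=T
union over the pool: B1=T, B1=F, B2=T, B2=F, B3=T, B3=F, B4=T, B4=F, B5=S, B5=E, B6=T, B7=T, B7=F, B8=T, B8=F
uncovered (1 of 16): B6=F
Answer: 1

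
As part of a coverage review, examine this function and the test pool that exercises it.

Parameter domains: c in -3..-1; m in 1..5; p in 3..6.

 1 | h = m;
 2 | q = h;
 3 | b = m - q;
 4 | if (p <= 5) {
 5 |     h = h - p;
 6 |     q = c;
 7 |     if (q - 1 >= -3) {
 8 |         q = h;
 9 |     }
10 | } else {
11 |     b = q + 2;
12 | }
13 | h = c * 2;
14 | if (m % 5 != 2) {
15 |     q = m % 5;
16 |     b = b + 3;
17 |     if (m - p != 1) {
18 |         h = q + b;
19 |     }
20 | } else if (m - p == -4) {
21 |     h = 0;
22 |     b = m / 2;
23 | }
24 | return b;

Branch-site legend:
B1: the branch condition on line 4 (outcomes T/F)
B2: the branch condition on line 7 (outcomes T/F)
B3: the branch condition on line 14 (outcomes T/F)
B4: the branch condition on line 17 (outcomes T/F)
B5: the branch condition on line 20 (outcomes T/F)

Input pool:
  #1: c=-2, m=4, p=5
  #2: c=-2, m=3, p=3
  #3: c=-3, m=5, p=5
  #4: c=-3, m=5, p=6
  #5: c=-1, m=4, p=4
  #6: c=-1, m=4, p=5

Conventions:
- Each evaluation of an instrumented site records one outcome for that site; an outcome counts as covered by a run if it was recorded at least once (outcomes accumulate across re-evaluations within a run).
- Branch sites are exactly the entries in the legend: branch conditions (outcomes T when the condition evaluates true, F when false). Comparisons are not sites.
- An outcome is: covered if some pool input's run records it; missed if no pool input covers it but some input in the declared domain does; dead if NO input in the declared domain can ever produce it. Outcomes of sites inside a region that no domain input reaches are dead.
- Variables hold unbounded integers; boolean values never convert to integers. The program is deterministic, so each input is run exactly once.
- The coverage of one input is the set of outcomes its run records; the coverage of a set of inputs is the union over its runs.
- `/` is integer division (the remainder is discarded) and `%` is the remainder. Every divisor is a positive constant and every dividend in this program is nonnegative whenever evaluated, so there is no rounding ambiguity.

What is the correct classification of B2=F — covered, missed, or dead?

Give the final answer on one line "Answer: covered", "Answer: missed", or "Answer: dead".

B2=F is recorded by pool input(s) 3 -> covered

Answer: covered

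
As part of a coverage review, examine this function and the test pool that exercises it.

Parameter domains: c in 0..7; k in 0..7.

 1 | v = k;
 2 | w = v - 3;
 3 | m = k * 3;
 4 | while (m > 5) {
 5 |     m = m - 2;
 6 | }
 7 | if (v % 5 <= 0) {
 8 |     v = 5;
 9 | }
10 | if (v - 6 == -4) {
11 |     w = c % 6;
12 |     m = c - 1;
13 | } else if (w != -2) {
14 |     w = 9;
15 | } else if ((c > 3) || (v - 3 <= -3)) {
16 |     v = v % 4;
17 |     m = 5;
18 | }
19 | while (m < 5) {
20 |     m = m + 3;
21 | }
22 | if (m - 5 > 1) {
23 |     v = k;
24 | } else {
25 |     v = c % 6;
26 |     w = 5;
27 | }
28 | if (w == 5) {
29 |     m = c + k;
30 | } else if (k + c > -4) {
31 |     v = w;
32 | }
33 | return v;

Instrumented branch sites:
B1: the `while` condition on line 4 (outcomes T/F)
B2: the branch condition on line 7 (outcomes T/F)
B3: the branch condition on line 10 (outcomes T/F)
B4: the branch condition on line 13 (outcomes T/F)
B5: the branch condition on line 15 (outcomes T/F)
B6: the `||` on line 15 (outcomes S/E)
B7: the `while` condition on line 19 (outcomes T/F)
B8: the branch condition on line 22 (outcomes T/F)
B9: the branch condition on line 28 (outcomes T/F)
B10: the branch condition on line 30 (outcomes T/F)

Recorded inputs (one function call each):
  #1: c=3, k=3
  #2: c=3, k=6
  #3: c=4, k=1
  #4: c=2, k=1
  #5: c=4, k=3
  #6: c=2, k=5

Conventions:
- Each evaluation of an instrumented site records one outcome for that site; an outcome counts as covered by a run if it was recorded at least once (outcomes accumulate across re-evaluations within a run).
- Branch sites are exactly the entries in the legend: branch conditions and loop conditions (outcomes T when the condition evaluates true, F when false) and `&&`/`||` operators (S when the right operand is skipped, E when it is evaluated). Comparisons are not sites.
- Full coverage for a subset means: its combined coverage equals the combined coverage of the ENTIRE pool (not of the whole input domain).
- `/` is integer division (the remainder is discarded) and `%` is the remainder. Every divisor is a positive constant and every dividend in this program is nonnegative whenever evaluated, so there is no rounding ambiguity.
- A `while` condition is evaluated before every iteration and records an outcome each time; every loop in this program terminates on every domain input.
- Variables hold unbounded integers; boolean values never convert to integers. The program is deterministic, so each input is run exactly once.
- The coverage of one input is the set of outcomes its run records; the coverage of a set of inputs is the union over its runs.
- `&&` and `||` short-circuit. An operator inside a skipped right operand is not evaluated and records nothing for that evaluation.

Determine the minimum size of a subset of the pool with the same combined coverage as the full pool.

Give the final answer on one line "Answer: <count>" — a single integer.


input #1 (c=3, k=3): covers B1=T, B1=F, B2=F, B3=F, B4=T, B7=F, B8=F, B9=T
input #2 (c=3, k=6): covers B1=T, B1=F, B2=F, B3=F, B4=T, B7=T, B7=F, B8=T, B9=F, B10=T
input #3 (c=4, k=1): covers B1=F, B2=F, B3=F, B4=F, B5=T, B6=S, B7=F, B8=F, B9=T
input #4 (c=2, k=1): covers B1=F, B2=F, B3=F, B4=F, B5=F, B6=E, B7=T, B7=F, B8=F, B9=T
input #5 (c=4, k=3): covers B1=T, B1=F, B2=F, B3=F, B4=T, B7=F, B8=F, B9=T
input #6 (c=2, k=5): covers B1=T, B1=F, B2=T, B3=F, B4=T, B7=F, B8=F, B9=T
together the pool reaches 18 outcomes: B1=T, B1=F, B2=T, B2=F, B3=F, B4=T, B4=F, B5=T, B5=F, B6=S, B6=E, B7=T, B7=F, B8=T, B8=F, B9=T, B9=F, B10=T
every size-1 subset falls short of the 18 outcomes (best: 10/18)
every size-2 subset falls short of the 18 outcomes (best: 15/18)
every size-3 subset falls short of the 18 outcomes (best: 17/18)
the canonical winner is {2, 3, 4, 6}: size 4, full 18-outcome coverage, earliest index list among size-4 covers
Answer: 4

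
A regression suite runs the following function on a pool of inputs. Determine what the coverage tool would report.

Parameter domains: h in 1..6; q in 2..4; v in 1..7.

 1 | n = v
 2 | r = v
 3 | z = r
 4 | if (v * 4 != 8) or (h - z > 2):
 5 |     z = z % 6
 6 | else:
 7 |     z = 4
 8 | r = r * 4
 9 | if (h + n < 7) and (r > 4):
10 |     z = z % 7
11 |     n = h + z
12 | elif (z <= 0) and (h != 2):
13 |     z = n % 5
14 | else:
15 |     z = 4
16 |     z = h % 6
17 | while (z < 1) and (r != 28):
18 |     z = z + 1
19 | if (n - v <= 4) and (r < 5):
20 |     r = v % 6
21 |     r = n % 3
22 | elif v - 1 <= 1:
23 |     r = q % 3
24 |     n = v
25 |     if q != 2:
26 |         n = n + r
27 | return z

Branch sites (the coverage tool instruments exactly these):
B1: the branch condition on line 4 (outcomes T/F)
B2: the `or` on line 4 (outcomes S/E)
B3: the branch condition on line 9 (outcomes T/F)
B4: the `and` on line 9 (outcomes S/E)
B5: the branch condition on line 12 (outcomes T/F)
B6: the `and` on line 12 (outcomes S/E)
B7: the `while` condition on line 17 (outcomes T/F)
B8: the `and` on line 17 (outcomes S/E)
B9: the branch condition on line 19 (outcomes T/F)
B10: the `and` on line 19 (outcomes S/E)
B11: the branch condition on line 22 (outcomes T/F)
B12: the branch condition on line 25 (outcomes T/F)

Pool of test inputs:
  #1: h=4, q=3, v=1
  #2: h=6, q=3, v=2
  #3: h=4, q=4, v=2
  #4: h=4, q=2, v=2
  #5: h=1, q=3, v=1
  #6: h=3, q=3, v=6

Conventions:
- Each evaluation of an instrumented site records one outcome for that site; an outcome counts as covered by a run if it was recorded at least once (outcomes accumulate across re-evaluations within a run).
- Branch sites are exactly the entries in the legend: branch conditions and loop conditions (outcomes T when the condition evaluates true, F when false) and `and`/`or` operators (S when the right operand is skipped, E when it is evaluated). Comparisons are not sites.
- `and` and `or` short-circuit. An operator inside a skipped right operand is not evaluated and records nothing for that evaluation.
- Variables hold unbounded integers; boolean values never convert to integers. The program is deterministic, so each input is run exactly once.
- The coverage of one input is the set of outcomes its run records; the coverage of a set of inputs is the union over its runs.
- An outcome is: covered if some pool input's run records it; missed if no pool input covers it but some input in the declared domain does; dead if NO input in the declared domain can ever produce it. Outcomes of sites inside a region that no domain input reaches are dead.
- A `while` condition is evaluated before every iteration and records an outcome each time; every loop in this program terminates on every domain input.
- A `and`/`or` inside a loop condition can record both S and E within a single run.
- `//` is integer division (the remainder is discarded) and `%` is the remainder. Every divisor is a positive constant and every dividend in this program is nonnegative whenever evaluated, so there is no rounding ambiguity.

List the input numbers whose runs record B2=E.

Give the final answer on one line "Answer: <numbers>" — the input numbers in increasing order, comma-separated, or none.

input #1 (h=4, q=3, v=1): never hits B2=E
input #2 (h=6, q=3, v=2): hits B2=E
input #3 (h=4, q=4, v=2): hits B2=E
input #4 (h=4, q=2, v=2): hits B2=E
input #5 (h=1, q=3, v=1): never hits B2=E
input #6 (h=3, q=3, v=6): never hits B2=E

Answer: 2, 3, 4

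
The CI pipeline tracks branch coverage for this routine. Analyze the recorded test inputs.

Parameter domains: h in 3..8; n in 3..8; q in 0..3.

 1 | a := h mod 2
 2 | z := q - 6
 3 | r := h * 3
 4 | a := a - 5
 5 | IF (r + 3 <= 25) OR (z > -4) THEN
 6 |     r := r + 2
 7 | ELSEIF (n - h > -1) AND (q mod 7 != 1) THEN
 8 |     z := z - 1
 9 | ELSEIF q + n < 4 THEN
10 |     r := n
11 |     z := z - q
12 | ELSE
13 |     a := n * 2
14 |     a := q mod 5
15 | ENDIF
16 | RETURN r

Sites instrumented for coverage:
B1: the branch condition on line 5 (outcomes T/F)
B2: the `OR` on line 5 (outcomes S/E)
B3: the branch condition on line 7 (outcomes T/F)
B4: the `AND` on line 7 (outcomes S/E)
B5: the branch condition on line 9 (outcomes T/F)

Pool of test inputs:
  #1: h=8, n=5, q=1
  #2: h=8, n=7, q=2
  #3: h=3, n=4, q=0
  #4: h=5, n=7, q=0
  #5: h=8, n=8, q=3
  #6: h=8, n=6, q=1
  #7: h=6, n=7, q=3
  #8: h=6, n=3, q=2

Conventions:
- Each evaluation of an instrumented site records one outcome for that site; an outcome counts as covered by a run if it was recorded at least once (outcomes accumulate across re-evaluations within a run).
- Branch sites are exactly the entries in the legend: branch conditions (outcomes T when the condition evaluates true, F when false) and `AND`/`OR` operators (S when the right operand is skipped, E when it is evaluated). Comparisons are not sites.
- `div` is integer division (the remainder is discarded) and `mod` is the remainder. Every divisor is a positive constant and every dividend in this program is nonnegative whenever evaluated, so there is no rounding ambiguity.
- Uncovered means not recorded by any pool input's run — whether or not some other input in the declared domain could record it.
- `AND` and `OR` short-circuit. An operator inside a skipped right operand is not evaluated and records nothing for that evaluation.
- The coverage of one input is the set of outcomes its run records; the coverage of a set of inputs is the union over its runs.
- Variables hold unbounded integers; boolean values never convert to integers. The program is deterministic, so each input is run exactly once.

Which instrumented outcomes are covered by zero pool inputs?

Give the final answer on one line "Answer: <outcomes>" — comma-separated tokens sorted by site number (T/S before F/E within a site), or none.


input #1, h=8, n=5, q=1: events B2->E, B1->F, B4->S, B3->F, B5->F; outcomes B1=F, B2=E, B3=F, B4=S, B5=F
input #2, h=8, n=7, q=2: events B2->E, B1->F, B4->S, B3->F, B5->F; outcomes B1=F, B2=E, B3=F, B4=S, B5=F
input #3, h=3, n=4, q=0: events B2->S, B1->T; outcomes B1=T, B2=S
input #4, h=5, n=7, q=0: events B2->S, B1->T; outcomes B1=T, B2=S
input #5, h=8, n=8, q=3: events B2->E, B1->T; outcomes B1=T, B2=E
input #6, h=8, n=6, q=1: events B2->E, B1->F, B4->S, B3->F, B5->F; outcomes B1=F, B2=E, B3=F, B4=S, B5=F
input #7, h=6, n=7, q=3: events B2->S, B1->T; outcomes B1=T, B2=S
input #8, h=6, n=3, q=2: events B2->S, B1->T; outcomes B1=T, B2=S
union over the pool: B1=T, B1=F, B2=S, B2=E, B3=F, B4=S, B5=F
uncovered (3 of 10): B3=T, B4=E, B5=T
Answer: B3=T, B4=E, B5=T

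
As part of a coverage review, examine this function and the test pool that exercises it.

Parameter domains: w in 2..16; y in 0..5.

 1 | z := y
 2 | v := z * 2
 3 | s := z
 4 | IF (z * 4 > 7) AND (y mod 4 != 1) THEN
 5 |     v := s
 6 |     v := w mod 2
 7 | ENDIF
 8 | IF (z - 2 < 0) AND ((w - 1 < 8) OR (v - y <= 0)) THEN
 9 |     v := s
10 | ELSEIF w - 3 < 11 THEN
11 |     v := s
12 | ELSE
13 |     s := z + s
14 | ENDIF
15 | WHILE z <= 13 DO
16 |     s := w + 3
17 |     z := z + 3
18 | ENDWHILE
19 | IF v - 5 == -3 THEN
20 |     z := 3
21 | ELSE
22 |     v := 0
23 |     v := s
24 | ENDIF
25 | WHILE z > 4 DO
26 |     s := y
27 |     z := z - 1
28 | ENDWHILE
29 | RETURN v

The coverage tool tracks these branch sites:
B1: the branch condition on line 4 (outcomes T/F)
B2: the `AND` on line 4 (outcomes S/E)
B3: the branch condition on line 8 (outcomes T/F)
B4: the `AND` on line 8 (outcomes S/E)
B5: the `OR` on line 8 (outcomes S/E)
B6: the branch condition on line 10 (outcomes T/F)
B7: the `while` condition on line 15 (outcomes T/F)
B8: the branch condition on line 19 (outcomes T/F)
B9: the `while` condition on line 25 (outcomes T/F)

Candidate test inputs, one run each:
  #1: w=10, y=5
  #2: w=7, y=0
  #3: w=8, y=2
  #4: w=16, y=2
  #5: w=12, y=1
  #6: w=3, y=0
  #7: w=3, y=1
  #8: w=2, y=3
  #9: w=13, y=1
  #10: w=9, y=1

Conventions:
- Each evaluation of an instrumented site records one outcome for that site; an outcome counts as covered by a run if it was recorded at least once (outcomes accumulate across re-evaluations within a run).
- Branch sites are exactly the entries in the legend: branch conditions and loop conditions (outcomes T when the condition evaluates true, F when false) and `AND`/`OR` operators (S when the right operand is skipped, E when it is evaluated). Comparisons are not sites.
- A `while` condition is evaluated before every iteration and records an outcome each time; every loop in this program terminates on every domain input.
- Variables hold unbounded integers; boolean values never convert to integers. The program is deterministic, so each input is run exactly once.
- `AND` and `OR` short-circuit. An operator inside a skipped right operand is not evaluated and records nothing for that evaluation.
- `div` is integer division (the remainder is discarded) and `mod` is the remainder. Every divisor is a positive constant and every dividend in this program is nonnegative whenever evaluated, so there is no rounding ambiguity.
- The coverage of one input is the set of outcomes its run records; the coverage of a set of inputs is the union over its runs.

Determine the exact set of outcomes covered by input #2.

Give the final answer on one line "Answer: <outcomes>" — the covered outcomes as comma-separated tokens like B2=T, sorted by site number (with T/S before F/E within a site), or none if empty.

Running input #2 (w=7, y=0), event by event:
  B2->S, B1->F, B4->E, B5->S, B3->T, B7->T, B7->T, B7->T, B7->T, B7->T
  B7->F, B8->F, B9->T, B9->T, B9->T, B9->T, B9->T, B9->T, B9->T, B9->T
  B9->T, B9->T, B9->T, B9->F
deduplicating events, the covered set is: B1=F, B2=S, B3=T, B4=E, B5=S, B7=T, B7=F, B8=F, B9=T, B9=F

Answer: B1=F, B2=S, B3=T, B4=E, B5=S, B7=T, B7=F, B8=F, B9=T, B9=F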